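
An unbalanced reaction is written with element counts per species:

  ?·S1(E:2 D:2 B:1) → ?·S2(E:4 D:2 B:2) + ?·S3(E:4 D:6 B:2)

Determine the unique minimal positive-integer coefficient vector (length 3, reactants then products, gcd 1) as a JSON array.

E: 4·2 = 8 | 1·4+1·4 = 8
D: 4·2 = 8 | 1·2+1·6 = 8
B: 4·1 = 4 | 1·2+1·2 = 4
gcd(4,1,1) = 1

Coefficients: [4, 1, 1]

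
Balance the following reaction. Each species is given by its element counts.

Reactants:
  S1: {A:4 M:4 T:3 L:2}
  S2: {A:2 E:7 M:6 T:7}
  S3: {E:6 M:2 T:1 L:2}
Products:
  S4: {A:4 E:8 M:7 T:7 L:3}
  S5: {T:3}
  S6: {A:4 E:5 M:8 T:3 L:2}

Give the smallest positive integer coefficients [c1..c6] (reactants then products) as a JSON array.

Coefficients: [6, 4, 5, 6, 1, 2]

A: 6·4+4·2+5·0 = 32 | 6·4+1·0+2·4 = 32
E: 6·0+4·7+5·6 = 58 | 6·8+1·0+2·5 = 58
M: 6·4+4·6+5·2 = 58 | 6·7+1·0+2·8 = 58
T: 6·3+4·7+5·1 = 51 | 6·7+1·3+2·3 = 51
L: 6·2+4·0+5·2 = 22 | 6·3+1·0+2·2 = 22
gcd(6,4,5,6,1,2) = 1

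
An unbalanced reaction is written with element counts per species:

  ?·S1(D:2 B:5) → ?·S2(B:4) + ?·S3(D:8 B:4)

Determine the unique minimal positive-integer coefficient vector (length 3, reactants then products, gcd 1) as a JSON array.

D: 4·2 = 8 | 4·0+1·8 = 8
B: 4·5 = 20 | 4·4+1·4 = 20
gcd(4,4,1) = 1

Coefficients: [4, 4, 1]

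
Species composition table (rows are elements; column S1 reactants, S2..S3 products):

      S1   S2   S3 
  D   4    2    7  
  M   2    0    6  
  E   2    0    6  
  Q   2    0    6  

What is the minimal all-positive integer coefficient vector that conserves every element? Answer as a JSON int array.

Coefficients: [6, 5, 2]

D: 6·4 = 24 | 5·2+2·7 = 24
M: 6·2 = 12 | 5·0+2·6 = 12
E: 6·2 = 12 | 5·0+2·6 = 12
Q: 6·2 = 12 | 5·0+2·6 = 12
gcd(6,5,2) = 1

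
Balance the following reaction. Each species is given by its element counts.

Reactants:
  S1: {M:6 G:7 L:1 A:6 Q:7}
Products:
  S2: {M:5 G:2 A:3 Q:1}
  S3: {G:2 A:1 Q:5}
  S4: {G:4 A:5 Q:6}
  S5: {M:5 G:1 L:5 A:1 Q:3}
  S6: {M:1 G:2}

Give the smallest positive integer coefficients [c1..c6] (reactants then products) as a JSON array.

M: 5·6 = 30 | 4·5+2·0+3·0+1·5+5·1 = 30
G: 5·7 = 35 | 4·2+2·2+3·4+1·1+5·2 = 35
L: 5·1 = 5 | 4·0+2·0+3·0+1·5+5·0 = 5
A: 5·6 = 30 | 4·3+2·1+3·5+1·1+5·0 = 30
Q: 5·7 = 35 | 4·1+2·5+3·6+1·3+5·0 = 35
gcd(5,4,2,3,1,5) = 1

Coefficients: [5, 4, 2, 3, 1, 5]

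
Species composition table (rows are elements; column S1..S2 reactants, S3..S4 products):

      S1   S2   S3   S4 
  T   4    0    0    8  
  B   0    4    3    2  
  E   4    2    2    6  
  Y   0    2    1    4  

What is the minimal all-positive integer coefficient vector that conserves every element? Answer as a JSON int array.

T: 2·4+5·0 = 8 | 6·0+1·8 = 8
B: 2·0+5·4 = 20 | 6·3+1·2 = 20
E: 2·4+5·2 = 18 | 6·2+1·6 = 18
Y: 2·0+5·2 = 10 | 6·1+1·4 = 10
gcd(2,5,6,1) = 1

Coefficients: [2, 5, 6, 1]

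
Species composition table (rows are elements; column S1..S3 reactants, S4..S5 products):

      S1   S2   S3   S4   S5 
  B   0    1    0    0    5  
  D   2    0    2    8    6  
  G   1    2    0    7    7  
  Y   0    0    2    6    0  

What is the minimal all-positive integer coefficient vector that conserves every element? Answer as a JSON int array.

B: 4·0+5·1+3·0 = 5 | 1·0+1·5 = 5
D: 4·2+5·0+3·2 = 14 | 1·8+1·6 = 14
G: 4·1+5·2+3·0 = 14 | 1·7+1·7 = 14
Y: 4·0+5·0+3·2 = 6 | 1·6+1·0 = 6
gcd(4,5,3,1,1) = 1

Coefficients: [4, 5, 3, 1, 1]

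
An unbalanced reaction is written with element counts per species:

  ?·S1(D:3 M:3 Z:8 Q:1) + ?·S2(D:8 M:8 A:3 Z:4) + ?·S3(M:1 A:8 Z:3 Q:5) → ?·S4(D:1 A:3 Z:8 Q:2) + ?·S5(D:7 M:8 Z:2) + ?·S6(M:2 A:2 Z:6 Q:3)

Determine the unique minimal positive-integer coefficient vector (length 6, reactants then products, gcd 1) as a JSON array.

D: 6·3+1·8+2·0 = 26 | 5·1+3·7+2·0 = 26
M: 6·3+1·8+2·1 = 28 | 5·0+3·8+2·2 = 28
A: 6·0+1·3+2·8 = 19 | 5·3+3·0+2·2 = 19
Z: 6·8+1·4+2·3 = 58 | 5·8+3·2+2·6 = 58
Q: 6·1+1·0+2·5 = 16 | 5·2+3·0+2·3 = 16
gcd(6,1,2,5,3,2) = 1

Coefficients: [6, 1, 2, 5, 3, 2]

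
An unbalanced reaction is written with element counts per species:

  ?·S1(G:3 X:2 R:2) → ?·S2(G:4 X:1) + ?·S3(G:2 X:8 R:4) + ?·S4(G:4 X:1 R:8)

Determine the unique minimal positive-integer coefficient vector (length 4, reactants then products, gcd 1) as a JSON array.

Coefficients: [6, 3, 1, 1]

G: 6·3 = 18 | 3·4+1·2+1·4 = 18
X: 6·2 = 12 | 3·1+1·8+1·1 = 12
R: 6·2 = 12 | 3·0+1·4+1·8 = 12
gcd(6,3,1,1) = 1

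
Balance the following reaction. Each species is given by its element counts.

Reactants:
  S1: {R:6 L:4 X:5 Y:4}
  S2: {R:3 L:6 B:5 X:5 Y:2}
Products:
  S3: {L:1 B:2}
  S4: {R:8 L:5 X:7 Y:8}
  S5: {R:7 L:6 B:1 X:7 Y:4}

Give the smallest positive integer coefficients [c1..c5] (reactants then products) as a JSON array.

Coefficients: [5, 2, 3, 1, 4]

R: 5·6+2·3 = 36 | 3·0+1·8+4·7 = 36
L: 5·4+2·6 = 32 | 3·1+1·5+4·6 = 32
B: 5·0+2·5 = 10 | 3·2+1·0+4·1 = 10
X: 5·5+2·5 = 35 | 3·0+1·7+4·7 = 35
Y: 5·4+2·2 = 24 | 3·0+1·8+4·4 = 24
gcd(5,2,3,1,4) = 1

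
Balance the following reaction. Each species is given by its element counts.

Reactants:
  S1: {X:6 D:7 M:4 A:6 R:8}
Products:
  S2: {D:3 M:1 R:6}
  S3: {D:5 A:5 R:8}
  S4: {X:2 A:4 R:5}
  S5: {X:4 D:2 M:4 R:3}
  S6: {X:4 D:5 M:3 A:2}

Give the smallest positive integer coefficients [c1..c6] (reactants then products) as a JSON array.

Coefficients: [6, 1, 2, 4, 2, 5]

X: 6·6 = 36 | 1·0+2·0+4·2+2·4+5·4 = 36
D: 6·7 = 42 | 1·3+2·5+4·0+2·2+5·5 = 42
M: 6·4 = 24 | 1·1+2·0+4·0+2·4+5·3 = 24
A: 6·6 = 36 | 1·0+2·5+4·4+2·0+5·2 = 36
R: 6·8 = 48 | 1·6+2·8+4·5+2·3+5·0 = 48
gcd(6,1,2,4,2,5) = 1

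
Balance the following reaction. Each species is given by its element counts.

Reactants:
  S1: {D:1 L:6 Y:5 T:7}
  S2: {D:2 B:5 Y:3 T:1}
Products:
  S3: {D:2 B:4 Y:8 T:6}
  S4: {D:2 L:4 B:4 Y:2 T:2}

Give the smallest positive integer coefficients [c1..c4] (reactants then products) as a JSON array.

D: 2·1+4·2 = 10 | 2·2+3·2 = 10
L: 2·6+4·0 = 12 | 2·0+3·4 = 12
B: 2·0+4·5 = 20 | 2·4+3·4 = 20
Y: 2·5+4·3 = 22 | 2·8+3·2 = 22
T: 2·7+4·1 = 18 | 2·6+3·2 = 18
gcd(2,4,2,3) = 1

Coefficients: [2, 4, 2, 3]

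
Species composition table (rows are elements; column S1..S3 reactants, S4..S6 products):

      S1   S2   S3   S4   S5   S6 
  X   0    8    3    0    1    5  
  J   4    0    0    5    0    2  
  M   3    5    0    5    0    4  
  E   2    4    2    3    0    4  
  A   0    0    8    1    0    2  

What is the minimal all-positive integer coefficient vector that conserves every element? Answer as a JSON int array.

X: 4·0+2·8+1·3 = 19 | 2·0+4·1+3·5 = 19
J: 4·4+2·0+1·0 = 16 | 2·5+4·0+3·2 = 16
M: 4·3+2·5+1·0 = 22 | 2·5+4·0+3·4 = 22
E: 4·2+2·4+1·2 = 18 | 2·3+4·0+3·4 = 18
A: 4·0+2·0+1·8 = 8 | 2·1+4·0+3·2 = 8
gcd(4,2,1,2,4,3) = 1

Coefficients: [4, 2, 1, 2, 4, 3]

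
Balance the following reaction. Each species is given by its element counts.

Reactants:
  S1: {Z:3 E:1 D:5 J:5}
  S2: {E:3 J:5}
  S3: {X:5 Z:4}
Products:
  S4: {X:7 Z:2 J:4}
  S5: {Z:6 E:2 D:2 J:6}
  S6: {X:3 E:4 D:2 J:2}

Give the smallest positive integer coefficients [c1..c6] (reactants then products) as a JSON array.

Coefficients: [2, 4, 4, 2, 3, 2]

X: 2·0+4·0+4·5 = 20 | 2·7+3·0+2·3 = 20
Z: 2·3+4·0+4·4 = 22 | 2·2+3·6+2·0 = 22
E: 2·1+4·3+4·0 = 14 | 2·0+3·2+2·4 = 14
D: 2·5+4·0+4·0 = 10 | 2·0+3·2+2·2 = 10
J: 2·5+4·5+4·0 = 30 | 2·4+3·6+2·2 = 30
gcd(2,4,4,2,3,2) = 1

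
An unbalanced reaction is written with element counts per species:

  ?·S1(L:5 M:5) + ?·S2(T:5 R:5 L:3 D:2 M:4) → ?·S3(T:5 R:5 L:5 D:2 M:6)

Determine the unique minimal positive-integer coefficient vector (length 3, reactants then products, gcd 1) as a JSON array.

T: 2·0+5·5 = 25 | 5·5 = 25
R: 2·0+5·5 = 25 | 5·5 = 25
L: 2·5+5·3 = 25 | 5·5 = 25
D: 2·0+5·2 = 10 | 5·2 = 10
M: 2·5+5·4 = 30 | 5·6 = 30
gcd(2,5,5) = 1

Coefficients: [2, 5, 5]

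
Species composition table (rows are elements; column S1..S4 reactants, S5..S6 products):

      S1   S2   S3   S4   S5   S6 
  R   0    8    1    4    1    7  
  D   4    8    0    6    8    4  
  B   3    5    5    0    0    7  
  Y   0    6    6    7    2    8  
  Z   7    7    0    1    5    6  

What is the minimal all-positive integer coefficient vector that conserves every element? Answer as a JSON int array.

Coefficients: [5, 3, 1, 4, 6, 5]

R: 5·0+3·8+1·1+4·4 = 41 | 6·1+5·7 = 41
D: 5·4+3·8+1·0+4·6 = 68 | 6·8+5·4 = 68
B: 5·3+3·5+1·5+4·0 = 35 | 6·0+5·7 = 35
Y: 5·0+3·6+1·6+4·7 = 52 | 6·2+5·8 = 52
Z: 5·7+3·7+1·0+4·1 = 60 | 6·5+5·6 = 60
gcd(5,3,1,4,6,5) = 1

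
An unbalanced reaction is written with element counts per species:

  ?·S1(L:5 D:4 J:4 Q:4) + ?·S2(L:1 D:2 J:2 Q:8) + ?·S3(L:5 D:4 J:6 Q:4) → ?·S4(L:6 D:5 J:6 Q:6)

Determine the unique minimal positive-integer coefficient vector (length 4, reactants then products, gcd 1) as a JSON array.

L: 4·5+1·1+3·5 = 36 | 6·6 = 36
D: 4·4+1·2+3·4 = 30 | 6·5 = 30
J: 4·4+1·2+3·6 = 36 | 6·6 = 36
Q: 4·4+1·8+3·4 = 36 | 6·6 = 36
gcd(4,1,3,6) = 1

Coefficients: [4, 1, 3, 6]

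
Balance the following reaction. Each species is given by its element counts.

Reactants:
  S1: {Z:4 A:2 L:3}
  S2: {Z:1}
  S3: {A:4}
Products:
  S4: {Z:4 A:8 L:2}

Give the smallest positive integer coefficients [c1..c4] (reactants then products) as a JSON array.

Z: 2·4+4·1+5·0 = 12 | 3·4 = 12
A: 2·2+4·0+5·4 = 24 | 3·8 = 24
L: 2·3+4·0+5·0 = 6 | 3·2 = 6
gcd(2,4,5,3) = 1

Coefficients: [2, 4, 5, 3]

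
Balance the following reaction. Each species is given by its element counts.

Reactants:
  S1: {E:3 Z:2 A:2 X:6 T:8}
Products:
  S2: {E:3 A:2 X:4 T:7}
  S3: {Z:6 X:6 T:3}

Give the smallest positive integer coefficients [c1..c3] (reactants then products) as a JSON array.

Coefficients: [3, 3, 1]

E: 3·3 = 9 | 3·3+1·0 = 9
Z: 3·2 = 6 | 3·0+1·6 = 6
A: 3·2 = 6 | 3·2+1·0 = 6
X: 3·6 = 18 | 3·4+1·6 = 18
T: 3·8 = 24 | 3·7+1·3 = 24
gcd(3,3,1) = 1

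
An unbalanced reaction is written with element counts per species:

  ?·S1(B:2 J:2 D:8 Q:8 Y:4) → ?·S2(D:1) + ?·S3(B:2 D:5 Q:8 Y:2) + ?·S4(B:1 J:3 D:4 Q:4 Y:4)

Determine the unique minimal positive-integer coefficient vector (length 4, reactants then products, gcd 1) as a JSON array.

B: 3·2 = 6 | 6·0+2·2+2·1 = 6
J: 3·2 = 6 | 6·0+2·0+2·3 = 6
D: 3·8 = 24 | 6·1+2·5+2·4 = 24
Q: 3·8 = 24 | 6·0+2·8+2·4 = 24
Y: 3·4 = 12 | 6·0+2·2+2·4 = 12
gcd(3,6,2,2) = 1

Coefficients: [3, 6, 2, 2]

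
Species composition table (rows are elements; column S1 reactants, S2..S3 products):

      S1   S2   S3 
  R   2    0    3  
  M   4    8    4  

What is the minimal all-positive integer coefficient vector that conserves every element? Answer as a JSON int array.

Coefficients: [6, 1, 4]

R: 6·2 = 12 | 1·0+4·3 = 12
M: 6·4 = 24 | 1·8+4·4 = 24
gcd(6,1,4) = 1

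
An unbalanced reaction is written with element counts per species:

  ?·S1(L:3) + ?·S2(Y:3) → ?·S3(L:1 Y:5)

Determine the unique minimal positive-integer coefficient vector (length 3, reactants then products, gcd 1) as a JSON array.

Coefficients: [1, 5, 3]

L: 1·3+5·0 = 3 | 3·1 = 3
Y: 1·0+5·3 = 15 | 3·5 = 15
gcd(1,5,3) = 1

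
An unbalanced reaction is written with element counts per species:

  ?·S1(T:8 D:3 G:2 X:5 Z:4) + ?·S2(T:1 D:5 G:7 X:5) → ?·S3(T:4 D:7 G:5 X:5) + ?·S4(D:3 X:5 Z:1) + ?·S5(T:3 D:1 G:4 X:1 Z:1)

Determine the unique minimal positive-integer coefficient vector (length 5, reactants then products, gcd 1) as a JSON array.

Coefficients: [2, 3, 1, 3, 5]

T: 2·8+3·1 = 19 | 1·4+3·0+5·3 = 19
D: 2·3+3·5 = 21 | 1·7+3·3+5·1 = 21
G: 2·2+3·7 = 25 | 1·5+3·0+5·4 = 25
X: 2·5+3·5 = 25 | 1·5+3·5+5·1 = 25
Z: 2·4+3·0 = 8 | 1·0+3·1+5·1 = 8
gcd(2,3,1,3,5) = 1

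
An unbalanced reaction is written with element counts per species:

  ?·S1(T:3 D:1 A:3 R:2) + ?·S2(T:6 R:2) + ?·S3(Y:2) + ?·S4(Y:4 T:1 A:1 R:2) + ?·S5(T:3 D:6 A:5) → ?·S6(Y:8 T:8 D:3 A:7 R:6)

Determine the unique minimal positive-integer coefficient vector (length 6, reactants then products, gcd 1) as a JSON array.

Coefficients: [6, 1, 6, 5, 1, 4]

Y: 6·0+1·0+6·2+5·4+1·0 = 32 | 4·8 = 32
T: 6·3+1·6+6·0+5·1+1·3 = 32 | 4·8 = 32
D: 6·1+1·0+6·0+5·0+1·6 = 12 | 4·3 = 12
A: 6·3+1·0+6·0+5·1+1·5 = 28 | 4·7 = 28
R: 6·2+1·2+6·0+5·2+1·0 = 24 | 4·6 = 24
gcd(6,1,6,5,1,4) = 1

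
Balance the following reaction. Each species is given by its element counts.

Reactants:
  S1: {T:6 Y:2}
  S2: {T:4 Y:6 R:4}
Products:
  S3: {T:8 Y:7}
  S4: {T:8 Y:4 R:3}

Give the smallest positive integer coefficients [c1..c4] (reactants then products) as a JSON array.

Coefficients: [6, 3, 2, 4]

T: 6·6+3·4 = 48 | 2·8+4·8 = 48
Y: 6·2+3·6 = 30 | 2·7+4·4 = 30
R: 6·0+3·4 = 12 | 2·0+4·3 = 12
gcd(6,3,2,4) = 1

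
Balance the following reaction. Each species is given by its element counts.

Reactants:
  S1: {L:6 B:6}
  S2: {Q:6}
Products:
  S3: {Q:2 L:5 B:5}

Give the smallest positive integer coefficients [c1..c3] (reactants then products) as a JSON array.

Q: 5·0+2·6 = 12 | 6·2 = 12
L: 5·6+2·0 = 30 | 6·5 = 30
B: 5·6+2·0 = 30 | 6·5 = 30
gcd(5,2,6) = 1

Coefficients: [5, 2, 6]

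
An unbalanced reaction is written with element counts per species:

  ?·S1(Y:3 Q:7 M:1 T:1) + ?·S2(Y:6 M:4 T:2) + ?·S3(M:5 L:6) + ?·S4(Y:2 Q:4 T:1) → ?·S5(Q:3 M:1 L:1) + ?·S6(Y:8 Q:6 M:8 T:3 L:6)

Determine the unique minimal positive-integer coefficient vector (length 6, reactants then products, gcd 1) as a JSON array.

Y: 4·3+3·6+6·0+5·2 = 40 | 6·0+5·8 = 40
Q: 4·7+3·0+6·0+5·4 = 48 | 6·3+5·6 = 48
M: 4·1+3·4+6·5+5·0 = 46 | 6·1+5·8 = 46
T: 4·1+3·2+6·0+5·1 = 15 | 6·0+5·3 = 15
L: 4·0+3·0+6·6+5·0 = 36 | 6·1+5·6 = 36
gcd(4,3,6,5,6,5) = 1

Coefficients: [4, 3, 6, 5, 6, 5]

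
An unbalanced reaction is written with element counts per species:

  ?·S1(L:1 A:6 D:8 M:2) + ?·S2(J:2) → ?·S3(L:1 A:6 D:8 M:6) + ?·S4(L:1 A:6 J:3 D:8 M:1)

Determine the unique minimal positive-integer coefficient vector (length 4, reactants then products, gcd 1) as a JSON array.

Coefficients: [5, 6, 1, 4]

L: 5·1+6·0 = 5 | 1·1+4·1 = 5
A: 5·6+6·0 = 30 | 1·6+4·6 = 30
J: 5·0+6·2 = 12 | 1·0+4·3 = 12
D: 5·8+6·0 = 40 | 1·8+4·8 = 40
M: 5·2+6·0 = 10 | 1·6+4·1 = 10
gcd(5,6,1,4) = 1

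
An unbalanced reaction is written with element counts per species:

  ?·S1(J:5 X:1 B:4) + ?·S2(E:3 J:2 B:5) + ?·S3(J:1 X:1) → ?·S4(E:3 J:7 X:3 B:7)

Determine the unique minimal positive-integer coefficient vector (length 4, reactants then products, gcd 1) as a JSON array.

Coefficients: [1, 2, 5, 2]

E: 1·0+2·3+5·0 = 6 | 2·3 = 6
J: 1·5+2·2+5·1 = 14 | 2·7 = 14
X: 1·1+2·0+5·1 = 6 | 2·3 = 6
B: 1·4+2·5+5·0 = 14 | 2·7 = 14
gcd(1,2,5,2) = 1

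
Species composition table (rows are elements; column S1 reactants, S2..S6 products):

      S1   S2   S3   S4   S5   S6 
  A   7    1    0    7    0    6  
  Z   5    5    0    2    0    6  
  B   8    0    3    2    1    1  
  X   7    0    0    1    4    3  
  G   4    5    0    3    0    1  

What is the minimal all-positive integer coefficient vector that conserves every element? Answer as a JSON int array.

A: 3·7 = 21 | 1·1+5·0+2·7+4·0+1·6 = 21
Z: 3·5 = 15 | 1·5+5·0+2·2+4·0+1·6 = 15
B: 3·8 = 24 | 1·0+5·3+2·2+4·1+1·1 = 24
X: 3·7 = 21 | 1·0+5·0+2·1+4·4+1·3 = 21
G: 3·4 = 12 | 1·5+5·0+2·3+4·0+1·1 = 12
gcd(3,1,5,2,4,1) = 1

Coefficients: [3, 1, 5, 2, 4, 1]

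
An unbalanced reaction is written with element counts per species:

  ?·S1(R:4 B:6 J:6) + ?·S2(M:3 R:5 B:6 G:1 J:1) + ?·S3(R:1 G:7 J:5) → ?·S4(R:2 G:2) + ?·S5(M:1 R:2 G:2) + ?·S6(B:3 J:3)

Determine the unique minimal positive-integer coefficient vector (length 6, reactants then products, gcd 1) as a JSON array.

M: 1·0+2·3+2·0 = 6 | 2·0+6·1+6·0 = 6
R: 1·4+2·5+2·1 = 16 | 2·2+6·2+6·0 = 16
B: 1·6+2·6+2·0 = 18 | 2·0+6·0+6·3 = 18
G: 1·0+2·1+2·7 = 16 | 2·2+6·2+6·0 = 16
J: 1·6+2·1+2·5 = 18 | 2·0+6·0+6·3 = 18
gcd(1,2,2,2,6,6) = 1

Coefficients: [1, 2, 2, 2, 6, 6]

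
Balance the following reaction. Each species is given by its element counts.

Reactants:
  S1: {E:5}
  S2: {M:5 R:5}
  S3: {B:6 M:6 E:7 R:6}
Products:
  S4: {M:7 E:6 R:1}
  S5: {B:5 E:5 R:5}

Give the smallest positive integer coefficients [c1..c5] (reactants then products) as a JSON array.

B: 5·0+1·0+5·6 = 30 | 5·0+6·5 = 30
M: 5·0+1·5+5·6 = 35 | 5·7+6·0 = 35
E: 5·5+1·0+5·7 = 60 | 5·6+6·5 = 60
R: 5·0+1·5+5·6 = 35 | 5·1+6·5 = 35
gcd(5,1,5,5,6) = 1

Coefficients: [5, 1, 5, 5, 6]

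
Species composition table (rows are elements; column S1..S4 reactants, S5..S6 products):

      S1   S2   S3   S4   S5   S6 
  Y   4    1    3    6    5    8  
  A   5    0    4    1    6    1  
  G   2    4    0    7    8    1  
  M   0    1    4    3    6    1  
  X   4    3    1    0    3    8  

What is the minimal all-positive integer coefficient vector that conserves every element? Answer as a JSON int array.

Y: 2·4+6·1+5·3+2·6 = 41 | 5·5+2·8 = 41
A: 2·5+6·0+5·4+2·1 = 32 | 5·6+2·1 = 32
G: 2·2+6·4+5·0+2·7 = 42 | 5·8+2·1 = 42
M: 2·0+6·1+5·4+2·3 = 32 | 5·6+2·1 = 32
X: 2·4+6·3+5·1+2·0 = 31 | 5·3+2·8 = 31
gcd(2,6,5,2,5,2) = 1

Coefficients: [2, 6, 5, 2, 5, 2]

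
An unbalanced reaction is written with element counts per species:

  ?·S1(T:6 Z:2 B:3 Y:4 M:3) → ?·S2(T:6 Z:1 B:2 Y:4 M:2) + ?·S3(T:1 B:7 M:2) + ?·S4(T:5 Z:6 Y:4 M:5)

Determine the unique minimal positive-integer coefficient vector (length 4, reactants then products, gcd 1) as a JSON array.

T: 5·6 = 30 | 4·6+1·1+1·5 = 30
Z: 5·2 = 10 | 4·1+1·0+1·6 = 10
B: 5·3 = 15 | 4·2+1·7+1·0 = 15
Y: 5·4 = 20 | 4·4+1·0+1·4 = 20
M: 5·3 = 15 | 4·2+1·2+1·5 = 15
gcd(5,4,1,1) = 1

Coefficients: [5, 4, 1, 1]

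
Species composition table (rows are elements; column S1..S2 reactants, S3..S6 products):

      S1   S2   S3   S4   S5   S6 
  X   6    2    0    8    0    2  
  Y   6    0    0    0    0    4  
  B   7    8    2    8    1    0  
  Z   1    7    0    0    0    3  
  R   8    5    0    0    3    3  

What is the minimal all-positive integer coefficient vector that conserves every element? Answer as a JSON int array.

Coefficients: [2, 1, 5, 1, 4, 3]

X: 2·6+1·2 = 14 | 5·0+1·8+4·0+3·2 = 14
Y: 2·6+1·0 = 12 | 5·0+1·0+4·0+3·4 = 12
B: 2·7+1·8 = 22 | 5·2+1·8+4·1+3·0 = 22
Z: 2·1+1·7 = 9 | 5·0+1·0+4·0+3·3 = 9
R: 2·8+1·5 = 21 | 5·0+1·0+4·3+3·3 = 21
gcd(2,1,5,1,4,3) = 1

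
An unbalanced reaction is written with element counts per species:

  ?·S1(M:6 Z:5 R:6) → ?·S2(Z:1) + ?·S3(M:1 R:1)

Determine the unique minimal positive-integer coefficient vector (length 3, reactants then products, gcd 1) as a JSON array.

M: 1·6 = 6 | 5·0+6·1 = 6
Z: 1·5 = 5 | 5·1+6·0 = 5
R: 1·6 = 6 | 5·0+6·1 = 6
gcd(1,5,6) = 1

Coefficients: [1, 5, 6]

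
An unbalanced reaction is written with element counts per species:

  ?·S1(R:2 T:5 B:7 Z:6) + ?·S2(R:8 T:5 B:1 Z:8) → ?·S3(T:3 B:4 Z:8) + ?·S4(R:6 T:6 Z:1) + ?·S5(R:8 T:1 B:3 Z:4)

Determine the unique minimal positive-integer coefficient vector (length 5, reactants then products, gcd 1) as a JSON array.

Coefficients: [4, 5, 6, 4, 3]

R: 4·2+5·8 = 48 | 6·0+4·6+3·8 = 48
T: 4·5+5·5 = 45 | 6·3+4·6+3·1 = 45
B: 4·7+5·1 = 33 | 6·4+4·0+3·3 = 33
Z: 4·6+5·8 = 64 | 6·8+4·1+3·4 = 64
gcd(4,5,6,4,3) = 1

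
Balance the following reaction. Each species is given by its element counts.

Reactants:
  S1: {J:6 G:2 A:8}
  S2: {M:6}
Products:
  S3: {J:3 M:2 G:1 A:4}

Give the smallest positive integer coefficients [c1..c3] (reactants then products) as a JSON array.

J: 3·6+2·0 = 18 | 6·3 = 18
M: 3·0+2·6 = 12 | 6·2 = 12
G: 3·2+2·0 = 6 | 6·1 = 6
A: 3·8+2·0 = 24 | 6·4 = 24
gcd(3,2,6) = 1

Coefficients: [3, 2, 6]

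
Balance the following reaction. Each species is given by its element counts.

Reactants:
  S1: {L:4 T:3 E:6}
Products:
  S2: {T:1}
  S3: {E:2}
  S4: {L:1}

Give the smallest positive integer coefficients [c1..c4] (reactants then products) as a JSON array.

L: 1·4 = 4 | 3·0+3·0+4·1 = 4
T: 1·3 = 3 | 3·1+3·0+4·0 = 3
E: 1·6 = 6 | 3·0+3·2+4·0 = 6
gcd(1,3,3,4) = 1

Coefficients: [1, 3, 3, 4]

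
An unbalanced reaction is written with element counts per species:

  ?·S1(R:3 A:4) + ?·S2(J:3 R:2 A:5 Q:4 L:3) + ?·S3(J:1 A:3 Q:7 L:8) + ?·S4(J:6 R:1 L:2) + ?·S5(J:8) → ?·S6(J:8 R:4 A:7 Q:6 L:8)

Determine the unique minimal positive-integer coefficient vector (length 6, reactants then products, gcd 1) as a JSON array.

J: 5·0+2·3+4·1+5·6+1·8 = 48 | 6·8 = 48
R: 5·3+2·2+4·0+5·1+1·0 = 24 | 6·4 = 24
A: 5·4+2·5+4·3+5·0+1·0 = 42 | 6·7 = 42
Q: 5·0+2·4+4·7+5·0+1·0 = 36 | 6·6 = 36
L: 5·0+2·3+4·8+5·2+1·0 = 48 | 6·8 = 48
gcd(5,2,4,5,1,6) = 1

Coefficients: [5, 2, 4, 5, 1, 6]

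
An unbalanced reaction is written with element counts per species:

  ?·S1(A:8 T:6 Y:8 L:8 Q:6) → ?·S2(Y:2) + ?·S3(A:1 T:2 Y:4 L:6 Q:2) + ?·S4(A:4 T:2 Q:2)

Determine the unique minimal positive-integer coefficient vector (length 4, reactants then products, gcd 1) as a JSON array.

A: 3·8 = 24 | 4·0+4·1+5·4 = 24
T: 3·6 = 18 | 4·0+4·2+5·2 = 18
Y: 3·8 = 24 | 4·2+4·4+5·0 = 24
L: 3·8 = 24 | 4·0+4·6+5·0 = 24
Q: 3·6 = 18 | 4·0+4·2+5·2 = 18
gcd(3,4,4,5) = 1

Coefficients: [3, 4, 4, 5]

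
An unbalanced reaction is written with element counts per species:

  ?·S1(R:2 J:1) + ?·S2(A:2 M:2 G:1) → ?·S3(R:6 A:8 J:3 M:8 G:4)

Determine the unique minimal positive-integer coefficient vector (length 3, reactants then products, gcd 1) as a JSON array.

Coefficients: [3, 4, 1]

R: 3·2+4·0 = 6 | 1·6 = 6
A: 3·0+4·2 = 8 | 1·8 = 8
J: 3·1+4·0 = 3 | 1·3 = 3
M: 3·0+4·2 = 8 | 1·8 = 8
G: 3·0+4·1 = 4 | 1·4 = 4
gcd(3,4,1) = 1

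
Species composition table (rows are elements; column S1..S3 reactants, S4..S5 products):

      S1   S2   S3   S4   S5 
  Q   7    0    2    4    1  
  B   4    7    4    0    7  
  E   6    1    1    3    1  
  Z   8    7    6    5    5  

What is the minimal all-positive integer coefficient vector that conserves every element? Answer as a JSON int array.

Q: 3·7+1·0+4·2 = 29 | 6·4+5·1 = 29
B: 3·4+1·7+4·4 = 35 | 6·0+5·7 = 35
E: 3·6+1·1+4·1 = 23 | 6·3+5·1 = 23
Z: 3·8+1·7+4·6 = 55 | 6·5+5·5 = 55
gcd(3,1,4,6,5) = 1

Coefficients: [3, 1, 4, 6, 5]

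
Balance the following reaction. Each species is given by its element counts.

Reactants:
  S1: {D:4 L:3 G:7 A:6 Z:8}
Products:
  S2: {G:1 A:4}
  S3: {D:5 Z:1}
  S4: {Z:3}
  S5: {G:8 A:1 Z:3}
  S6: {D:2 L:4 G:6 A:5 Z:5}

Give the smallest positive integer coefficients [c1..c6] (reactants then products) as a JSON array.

D: 4·4 = 16 | 2·0+2·5+4·0+1·0+3·2 = 16
L: 4·3 = 12 | 2·0+2·0+4·0+1·0+3·4 = 12
G: 4·7 = 28 | 2·1+2·0+4·0+1·8+3·6 = 28
A: 4·6 = 24 | 2·4+2·0+4·0+1·1+3·5 = 24
Z: 4·8 = 32 | 2·0+2·1+4·3+1·3+3·5 = 32
gcd(4,2,2,4,1,3) = 1

Coefficients: [4, 2, 2, 4, 1, 3]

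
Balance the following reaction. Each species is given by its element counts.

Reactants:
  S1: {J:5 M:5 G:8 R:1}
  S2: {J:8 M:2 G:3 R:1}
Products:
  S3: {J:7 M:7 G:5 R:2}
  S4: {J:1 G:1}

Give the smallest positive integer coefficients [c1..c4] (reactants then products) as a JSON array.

J: 1·5+1·8 = 13 | 1·7+6·1 = 13
M: 1·5+1·2 = 7 | 1·7+6·0 = 7
G: 1·8+1·3 = 11 | 1·5+6·1 = 11
R: 1·1+1·1 = 2 | 1·2+6·0 = 2
gcd(1,1,1,6) = 1

Coefficients: [1, 1, 1, 6]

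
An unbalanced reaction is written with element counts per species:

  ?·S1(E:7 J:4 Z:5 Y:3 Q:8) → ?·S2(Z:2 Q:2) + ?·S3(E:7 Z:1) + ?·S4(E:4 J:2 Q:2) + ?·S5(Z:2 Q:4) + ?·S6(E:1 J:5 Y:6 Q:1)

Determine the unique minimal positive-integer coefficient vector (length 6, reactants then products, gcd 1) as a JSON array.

E: 4·7 = 28 | 6·0+2·7+3·4+3·0+2·1 = 28
J: 4·4 = 16 | 6·0+2·0+3·2+3·0+2·5 = 16
Z: 4·5 = 20 | 6·2+2·1+3·0+3·2+2·0 = 20
Y: 4·3 = 12 | 6·0+2·0+3·0+3·0+2·6 = 12
Q: 4·8 = 32 | 6·2+2·0+3·2+3·4+2·1 = 32
gcd(4,6,2,3,3,2) = 1

Coefficients: [4, 6, 2, 3, 3, 2]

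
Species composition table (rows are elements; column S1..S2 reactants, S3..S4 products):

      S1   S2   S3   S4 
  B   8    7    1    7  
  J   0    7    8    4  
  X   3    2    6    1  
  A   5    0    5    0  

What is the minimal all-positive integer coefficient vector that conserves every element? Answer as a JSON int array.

B: 1·8+4·7 = 36 | 1·1+5·7 = 36
J: 1·0+4·7 = 28 | 1·8+5·4 = 28
X: 1·3+4·2 = 11 | 1·6+5·1 = 11
A: 1·5+4·0 = 5 | 1·5+5·0 = 5
gcd(1,4,1,5) = 1

Coefficients: [1, 4, 1, 5]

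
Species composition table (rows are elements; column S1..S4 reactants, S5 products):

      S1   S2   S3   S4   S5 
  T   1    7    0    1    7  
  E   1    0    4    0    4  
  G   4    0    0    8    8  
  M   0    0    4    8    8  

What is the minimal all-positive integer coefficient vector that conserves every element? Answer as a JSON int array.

T: 4·1+4·7+4·0+3·1 = 35 | 5·7 = 35
E: 4·1+4·0+4·4+3·0 = 20 | 5·4 = 20
G: 4·4+4·0+4·0+3·8 = 40 | 5·8 = 40
M: 4·0+4·0+4·4+3·8 = 40 | 5·8 = 40
gcd(4,4,4,3,5) = 1

Coefficients: [4, 4, 4, 3, 5]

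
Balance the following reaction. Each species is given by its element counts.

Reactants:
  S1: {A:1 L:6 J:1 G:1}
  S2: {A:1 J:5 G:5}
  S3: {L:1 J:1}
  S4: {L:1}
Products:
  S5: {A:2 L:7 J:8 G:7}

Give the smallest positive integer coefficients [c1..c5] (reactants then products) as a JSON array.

Coefficients: [3, 5, 4, 6, 4]

A: 3·1+5·1+4·0+6·0 = 8 | 4·2 = 8
L: 3·6+5·0+4·1+6·1 = 28 | 4·7 = 28
J: 3·1+5·5+4·1+6·0 = 32 | 4·8 = 32
G: 3·1+5·5+4·0+6·0 = 28 | 4·7 = 28
gcd(3,5,4,6,4) = 1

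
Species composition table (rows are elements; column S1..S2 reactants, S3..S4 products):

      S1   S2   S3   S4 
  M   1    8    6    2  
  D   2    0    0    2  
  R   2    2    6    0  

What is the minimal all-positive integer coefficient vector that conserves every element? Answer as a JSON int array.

Coefficients: [2, 1, 1, 2]

M: 2·1+1·8 = 10 | 1·6+2·2 = 10
D: 2·2+1·0 = 4 | 1·0+2·2 = 4
R: 2·2+1·2 = 6 | 1·6+2·0 = 6
gcd(2,1,1,2) = 1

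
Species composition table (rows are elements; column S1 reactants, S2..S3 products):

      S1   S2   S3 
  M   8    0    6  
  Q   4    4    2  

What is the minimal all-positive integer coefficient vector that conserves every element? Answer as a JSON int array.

Coefficients: [3, 1, 4]

M: 3·8 = 24 | 1·0+4·6 = 24
Q: 3·4 = 12 | 1·4+4·2 = 12
gcd(3,1,4) = 1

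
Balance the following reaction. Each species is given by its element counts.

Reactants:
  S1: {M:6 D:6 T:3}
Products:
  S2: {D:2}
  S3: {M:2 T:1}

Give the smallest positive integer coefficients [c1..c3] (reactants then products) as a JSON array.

M: 1·6 = 6 | 3·0+3·2 = 6
D: 1·6 = 6 | 3·2+3·0 = 6
T: 1·3 = 3 | 3·0+3·1 = 3
gcd(1,3,3) = 1

Coefficients: [1, 3, 3]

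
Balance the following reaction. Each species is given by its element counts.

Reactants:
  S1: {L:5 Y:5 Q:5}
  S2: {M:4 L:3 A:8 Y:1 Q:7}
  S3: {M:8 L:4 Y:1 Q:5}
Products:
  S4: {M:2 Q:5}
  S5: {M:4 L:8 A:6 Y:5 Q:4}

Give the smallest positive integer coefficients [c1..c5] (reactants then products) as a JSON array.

M: 3·0+3·4+2·8 = 28 | 6·2+4·4 = 28
L: 3·5+3·3+2·4 = 32 | 6·0+4·8 = 32
A: 3·0+3·8+2·0 = 24 | 6·0+4·6 = 24
Y: 3·5+3·1+2·1 = 20 | 6·0+4·5 = 20
Q: 3·5+3·7+2·5 = 46 | 6·5+4·4 = 46
gcd(3,3,2,6,4) = 1

Coefficients: [3, 3, 2, 6, 4]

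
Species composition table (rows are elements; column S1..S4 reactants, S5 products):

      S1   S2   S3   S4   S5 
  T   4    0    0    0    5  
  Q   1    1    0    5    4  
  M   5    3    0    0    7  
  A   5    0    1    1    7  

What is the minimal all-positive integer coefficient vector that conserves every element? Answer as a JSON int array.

T: 5·4+1·0+1·0+2·0 = 20 | 4·5 = 20
Q: 5·1+1·1+1·0+2·5 = 16 | 4·4 = 16
M: 5·5+1·3+1·0+2·0 = 28 | 4·7 = 28
A: 5·5+1·0+1·1+2·1 = 28 | 4·7 = 28
gcd(5,1,1,2,4) = 1

Coefficients: [5, 1, 1, 2, 4]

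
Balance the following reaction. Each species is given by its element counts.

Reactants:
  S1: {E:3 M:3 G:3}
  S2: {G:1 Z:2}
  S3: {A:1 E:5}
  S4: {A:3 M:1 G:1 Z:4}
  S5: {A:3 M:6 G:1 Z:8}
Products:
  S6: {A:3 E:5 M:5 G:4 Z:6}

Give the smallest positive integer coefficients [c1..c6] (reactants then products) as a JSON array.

A: 5·0+4·0+3·1+3·3+2·3 = 18 | 6·3 = 18
E: 5·3+4·0+3·5+3·0+2·0 = 30 | 6·5 = 30
M: 5·3+4·0+3·0+3·1+2·6 = 30 | 6·5 = 30
G: 5·3+4·1+3·0+3·1+2·1 = 24 | 6·4 = 24
Z: 5·0+4·2+3·0+3·4+2·8 = 36 | 6·6 = 36
gcd(5,4,3,3,2,6) = 1

Coefficients: [5, 4, 3, 3, 2, 6]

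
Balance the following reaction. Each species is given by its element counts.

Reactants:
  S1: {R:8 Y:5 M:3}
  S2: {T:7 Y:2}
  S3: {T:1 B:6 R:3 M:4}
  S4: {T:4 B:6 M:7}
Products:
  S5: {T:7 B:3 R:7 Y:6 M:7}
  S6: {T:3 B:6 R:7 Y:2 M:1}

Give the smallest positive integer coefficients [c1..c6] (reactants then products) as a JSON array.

Coefficients: [6, 6, 5, 1, 6, 3]

T: 6·0+6·7+5·1+1·4 = 51 | 6·7+3·3 = 51
B: 6·0+6·0+5·6+1·6 = 36 | 6·3+3·6 = 36
R: 6·8+6·0+5·3+1·0 = 63 | 6·7+3·7 = 63
Y: 6·5+6·2+5·0+1·0 = 42 | 6·6+3·2 = 42
M: 6·3+6·0+5·4+1·7 = 45 | 6·7+3·1 = 45
gcd(6,6,5,1,6,3) = 1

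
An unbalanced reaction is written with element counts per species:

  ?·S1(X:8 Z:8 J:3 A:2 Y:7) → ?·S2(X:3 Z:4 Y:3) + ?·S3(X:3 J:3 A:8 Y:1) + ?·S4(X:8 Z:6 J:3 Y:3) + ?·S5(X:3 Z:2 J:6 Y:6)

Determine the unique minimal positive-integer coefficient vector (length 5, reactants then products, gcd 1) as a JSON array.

X: 4·8 = 32 | 6·3+1·3+1·8+1·3 = 32
Z: 4·8 = 32 | 6·4+1·0+1·6+1·2 = 32
J: 4·3 = 12 | 6·0+1·3+1·3+1·6 = 12
A: 4·2 = 8 | 6·0+1·8+1·0+1·0 = 8
Y: 4·7 = 28 | 6·3+1·1+1·3+1·6 = 28
gcd(4,6,1,1,1) = 1

Coefficients: [4, 6, 1, 1, 1]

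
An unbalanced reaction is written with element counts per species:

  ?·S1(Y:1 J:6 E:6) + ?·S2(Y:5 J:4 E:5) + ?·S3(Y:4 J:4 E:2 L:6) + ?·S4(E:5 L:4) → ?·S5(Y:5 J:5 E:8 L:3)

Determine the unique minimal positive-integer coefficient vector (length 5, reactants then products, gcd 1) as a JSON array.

Coefficients: [1, 5, 1, 3, 6]

Y: 1·1+5·5+1·4+3·0 = 30 | 6·5 = 30
J: 1·6+5·4+1·4+3·0 = 30 | 6·5 = 30
E: 1·6+5·5+1·2+3·5 = 48 | 6·8 = 48
L: 1·0+5·0+1·6+3·4 = 18 | 6·3 = 18
gcd(1,5,1,3,6) = 1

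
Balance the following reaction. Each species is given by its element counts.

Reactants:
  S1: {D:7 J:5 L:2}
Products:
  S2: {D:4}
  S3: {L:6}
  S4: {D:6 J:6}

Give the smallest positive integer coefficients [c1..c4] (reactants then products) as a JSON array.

Coefficients: [6, 3, 2, 5]

D: 6·7 = 42 | 3·4+2·0+5·6 = 42
J: 6·5 = 30 | 3·0+2·0+5·6 = 30
L: 6·2 = 12 | 3·0+2·6+5·0 = 12
gcd(6,3,2,5) = 1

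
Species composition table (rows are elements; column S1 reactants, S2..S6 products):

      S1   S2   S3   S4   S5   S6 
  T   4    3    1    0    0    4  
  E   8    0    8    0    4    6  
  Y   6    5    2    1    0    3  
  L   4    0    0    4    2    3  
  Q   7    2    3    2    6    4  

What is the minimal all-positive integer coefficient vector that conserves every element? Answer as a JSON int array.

Coefficients: [5, 3, 3, 3, 1, 2]

T: 5·4 = 20 | 3·3+3·1+3·0+1·0+2·4 = 20
E: 5·8 = 40 | 3·0+3·8+3·0+1·4+2·6 = 40
Y: 5·6 = 30 | 3·5+3·2+3·1+1·0+2·3 = 30
L: 5·4 = 20 | 3·0+3·0+3·4+1·2+2·3 = 20
Q: 5·7 = 35 | 3·2+3·3+3·2+1·6+2·4 = 35
gcd(5,3,3,3,1,2) = 1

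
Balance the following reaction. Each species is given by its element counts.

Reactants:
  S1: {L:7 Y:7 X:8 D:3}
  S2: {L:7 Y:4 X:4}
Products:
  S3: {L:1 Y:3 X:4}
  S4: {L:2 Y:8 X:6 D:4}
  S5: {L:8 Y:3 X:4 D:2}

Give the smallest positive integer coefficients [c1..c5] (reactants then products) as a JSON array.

L: 6·7+1·7 = 49 | 5·1+2·2+5·8 = 49
Y: 6·7+1·4 = 46 | 5·3+2·8+5·3 = 46
X: 6·8+1·4 = 52 | 5·4+2·6+5·4 = 52
D: 6·3+1·0 = 18 | 5·0+2·4+5·2 = 18
gcd(6,1,5,2,5) = 1

Coefficients: [6, 1, 5, 2, 5]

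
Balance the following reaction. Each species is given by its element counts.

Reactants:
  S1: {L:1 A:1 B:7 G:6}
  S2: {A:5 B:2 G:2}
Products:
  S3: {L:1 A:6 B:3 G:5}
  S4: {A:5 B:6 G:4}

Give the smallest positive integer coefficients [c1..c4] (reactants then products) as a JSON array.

Coefficients: [2, 5, 2, 3]

L: 2·1+5·0 = 2 | 2·1+3·0 = 2
A: 2·1+5·5 = 27 | 2·6+3·5 = 27
B: 2·7+5·2 = 24 | 2·3+3·6 = 24
G: 2·6+5·2 = 22 | 2·5+3·4 = 22
gcd(2,5,2,3) = 1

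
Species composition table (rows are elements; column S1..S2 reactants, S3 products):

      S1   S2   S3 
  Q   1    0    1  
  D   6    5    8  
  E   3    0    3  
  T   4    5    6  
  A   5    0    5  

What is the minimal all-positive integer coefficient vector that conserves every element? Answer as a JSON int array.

Q: 5·1+2·0 = 5 | 5·1 = 5
D: 5·6+2·5 = 40 | 5·8 = 40
E: 5·3+2·0 = 15 | 5·3 = 15
T: 5·4+2·5 = 30 | 5·6 = 30
A: 5·5+2·0 = 25 | 5·5 = 25
gcd(5,2,5) = 1

Coefficients: [5, 2, 5]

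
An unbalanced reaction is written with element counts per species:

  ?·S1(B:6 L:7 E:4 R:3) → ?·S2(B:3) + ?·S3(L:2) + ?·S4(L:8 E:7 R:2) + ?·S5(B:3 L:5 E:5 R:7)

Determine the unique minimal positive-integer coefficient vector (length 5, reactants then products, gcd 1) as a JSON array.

B: 3·6 = 18 | 5·3+4·0+1·0+1·3 = 18
L: 3·7 = 21 | 5·0+4·2+1·8+1·5 = 21
E: 3·4 = 12 | 5·0+4·0+1·7+1·5 = 12
R: 3·3 = 9 | 5·0+4·0+1·2+1·7 = 9
gcd(3,5,4,1,1) = 1

Coefficients: [3, 5, 4, 1, 1]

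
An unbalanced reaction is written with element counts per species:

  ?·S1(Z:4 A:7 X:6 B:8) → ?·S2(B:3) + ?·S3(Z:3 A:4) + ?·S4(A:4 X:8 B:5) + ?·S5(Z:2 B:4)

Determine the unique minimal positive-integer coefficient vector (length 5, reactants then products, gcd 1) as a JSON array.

Z: 4·4 = 16 | 3·0+4·3+3·0+2·2 = 16
A: 4·7 = 28 | 3·0+4·4+3·4+2·0 = 28
X: 4·6 = 24 | 3·0+4·0+3·8+2·0 = 24
B: 4·8 = 32 | 3·3+4·0+3·5+2·4 = 32
gcd(4,3,4,3,2) = 1

Coefficients: [4, 3, 4, 3, 2]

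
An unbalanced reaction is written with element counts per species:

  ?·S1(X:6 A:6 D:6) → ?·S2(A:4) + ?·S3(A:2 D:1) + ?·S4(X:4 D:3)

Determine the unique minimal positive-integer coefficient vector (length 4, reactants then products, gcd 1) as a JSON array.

Coefficients: [4, 3, 6, 6]

X: 4·6 = 24 | 3·0+6·0+6·4 = 24
A: 4·6 = 24 | 3·4+6·2+6·0 = 24
D: 4·6 = 24 | 3·0+6·1+6·3 = 24
gcd(4,3,6,6) = 1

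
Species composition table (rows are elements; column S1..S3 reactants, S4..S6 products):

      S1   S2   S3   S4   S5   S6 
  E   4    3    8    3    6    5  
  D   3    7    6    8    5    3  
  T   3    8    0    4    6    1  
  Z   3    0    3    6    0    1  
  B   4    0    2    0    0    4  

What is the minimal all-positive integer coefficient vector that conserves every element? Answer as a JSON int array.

E: 4·4+3·3+4·8 = 57 | 3·3+3·6+6·5 = 57
D: 4·3+3·7+4·6 = 57 | 3·8+3·5+6·3 = 57
T: 4·3+3·8+4·0 = 36 | 3·4+3·6+6·1 = 36
Z: 4·3+3·0+4·3 = 24 | 3·6+3·0+6·1 = 24
B: 4·4+3·0+4·2 = 24 | 3·0+3·0+6·4 = 24
gcd(4,3,4,3,3,6) = 1

Coefficients: [4, 3, 4, 3, 3, 6]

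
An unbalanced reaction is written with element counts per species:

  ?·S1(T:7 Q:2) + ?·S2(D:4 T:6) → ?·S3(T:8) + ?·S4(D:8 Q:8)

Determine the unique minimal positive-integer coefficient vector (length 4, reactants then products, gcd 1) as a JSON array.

D: 4·0+2·4 = 8 | 5·0+1·8 = 8
T: 4·7+2·6 = 40 | 5·8+1·0 = 40
Q: 4·2+2·0 = 8 | 5·0+1·8 = 8
gcd(4,2,5,1) = 1

Coefficients: [4, 2, 5, 1]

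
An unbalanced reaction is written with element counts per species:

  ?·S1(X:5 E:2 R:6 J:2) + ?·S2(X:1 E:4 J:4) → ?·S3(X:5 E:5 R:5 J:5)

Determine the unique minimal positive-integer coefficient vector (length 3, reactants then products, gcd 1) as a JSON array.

Coefficients: [5, 5, 6]

X: 5·5+5·1 = 30 | 6·5 = 30
E: 5·2+5·4 = 30 | 6·5 = 30
R: 5·6+5·0 = 30 | 6·5 = 30
J: 5·2+5·4 = 30 | 6·5 = 30
gcd(5,5,6) = 1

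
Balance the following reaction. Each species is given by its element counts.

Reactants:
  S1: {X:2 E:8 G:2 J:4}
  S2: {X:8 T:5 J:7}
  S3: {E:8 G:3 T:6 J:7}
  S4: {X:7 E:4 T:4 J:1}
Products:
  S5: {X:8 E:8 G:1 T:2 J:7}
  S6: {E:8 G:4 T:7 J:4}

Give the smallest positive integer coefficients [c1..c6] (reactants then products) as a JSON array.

X: 5·2+2·8+1·0+2·7 = 40 | 5·8+2·0 = 40
E: 5·8+2·0+1·8+2·4 = 56 | 5·8+2·8 = 56
G: 5·2+2·0+1·3+2·0 = 13 | 5·1+2·4 = 13
T: 5·0+2·5+1·6+2·4 = 24 | 5·2+2·7 = 24
J: 5·4+2·7+1·7+2·1 = 43 | 5·7+2·4 = 43
gcd(5,2,1,2,5,2) = 1

Coefficients: [5, 2, 1, 2, 5, 2]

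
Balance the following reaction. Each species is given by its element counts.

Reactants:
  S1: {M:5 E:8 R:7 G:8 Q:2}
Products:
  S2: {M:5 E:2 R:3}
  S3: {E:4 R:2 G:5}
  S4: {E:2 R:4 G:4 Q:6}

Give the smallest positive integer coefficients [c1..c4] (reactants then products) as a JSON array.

M: 3·5 = 15 | 3·5+4·0+1·0 = 15
E: 3·8 = 24 | 3·2+4·4+1·2 = 24
R: 3·7 = 21 | 3·3+4·2+1·4 = 21
G: 3·8 = 24 | 3·0+4·5+1·4 = 24
Q: 3·2 = 6 | 3·0+4·0+1·6 = 6
gcd(3,3,4,1) = 1

Coefficients: [3, 3, 4, 1]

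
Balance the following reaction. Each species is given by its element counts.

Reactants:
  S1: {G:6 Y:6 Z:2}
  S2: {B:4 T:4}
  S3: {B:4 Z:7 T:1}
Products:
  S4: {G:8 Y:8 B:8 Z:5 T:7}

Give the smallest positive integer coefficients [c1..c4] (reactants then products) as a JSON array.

Coefficients: [4, 5, 1, 3]

G: 4·6+5·0+1·0 = 24 | 3·8 = 24
Y: 4·6+5·0+1·0 = 24 | 3·8 = 24
B: 4·0+5·4+1·4 = 24 | 3·8 = 24
Z: 4·2+5·0+1·7 = 15 | 3·5 = 15
T: 4·0+5·4+1·1 = 21 | 3·7 = 21
gcd(4,5,1,3) = 1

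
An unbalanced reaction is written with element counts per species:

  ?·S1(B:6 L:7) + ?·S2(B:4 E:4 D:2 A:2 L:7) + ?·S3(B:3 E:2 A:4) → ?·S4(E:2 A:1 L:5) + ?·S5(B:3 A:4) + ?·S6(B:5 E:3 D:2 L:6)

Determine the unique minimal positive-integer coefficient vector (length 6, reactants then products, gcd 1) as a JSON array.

B: 2·6+6·4+1·3 = 39 | 4·0+3·3+6·5 = 39
E: 2·0+6·4+1·2 = 26 | 4·2+3·0+6·3 = 26
D: 2·0+6·2+1·0 = 12 | 4·0+3·0+6·2 = 12
A: 2·0+6·2+1·4 = 16 | 4·1+3·4+6·0 = 16
L: 2·7+6·7+1·0 = 56 | 4·5+3·0+6·6 = 56
gcd(2,6,1,4,3,6) = 1

Coefficients: [2, 6, 1, 4, 3, 6]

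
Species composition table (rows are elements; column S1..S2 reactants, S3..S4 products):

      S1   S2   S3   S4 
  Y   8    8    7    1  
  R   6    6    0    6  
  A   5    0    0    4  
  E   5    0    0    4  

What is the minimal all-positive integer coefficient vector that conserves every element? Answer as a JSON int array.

Y: 4·8+1·8 = 40 | 5·7+5·1 = 40
R: 4·6+1·6 = 30 | 5·0+5·6 = 30
A: 4·5+1·0 = 20 | 5·0+5·4 = 20
E: 4·5+1·0 = 20 | 5·0+5·4 = 20
gcd(4,1,5,5) = 1

Coefficients: [4, 1, 5, 5]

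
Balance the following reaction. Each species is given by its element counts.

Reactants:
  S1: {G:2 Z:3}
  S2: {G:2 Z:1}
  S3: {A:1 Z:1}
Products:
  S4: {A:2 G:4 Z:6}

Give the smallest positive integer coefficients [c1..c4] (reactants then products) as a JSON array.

A: 1·0+1·0+2·1 = 2 | 1·2 = 2
G: 1·2+1·2+2·0 = 4 | 1·4 = 4
Z: 1·3+1·1+2·1 = 6 | 1·6 = 6
gcd(1,1,2,1) = 1

Coefficients: [1, 1, 2, 1]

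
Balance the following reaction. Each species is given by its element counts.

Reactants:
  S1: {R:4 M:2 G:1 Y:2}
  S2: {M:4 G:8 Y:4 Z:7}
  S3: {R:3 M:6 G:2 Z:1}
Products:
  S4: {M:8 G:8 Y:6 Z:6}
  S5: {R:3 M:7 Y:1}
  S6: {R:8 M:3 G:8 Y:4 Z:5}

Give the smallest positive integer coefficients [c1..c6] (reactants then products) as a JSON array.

Coefficients: [4, 2, 2, 1, 2, 2]

R: 4·4+2·0+2·3 = 22 | 1·0+2·3+2·8 = 22
M: 4·2+2·4+2·6 = 28 | 1·8+2·7+2·3 = 28
G: 4·1+2·8+2·2 = 24 | 1·8+2·0+2·8 = 24
Y: 4·2+2·4+2·0 = 16 | 1·6+2·1+2·4 = 16
Z: 4·0+2·7+2·1 = 16 | 1·6+2·0+2·5 = 16
gcd(4,2,2,1,2,2) = 1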